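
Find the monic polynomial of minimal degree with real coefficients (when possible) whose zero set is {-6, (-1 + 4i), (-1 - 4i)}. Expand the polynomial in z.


The polynomial is p(z) = ∏_{α ∈ S} (z − α), where S = {-6, (-1 + 4i), (-1 - 4i)}.
Expanding the product yields: p(z) = z^3 + 8·z^2 + 29·z + 102.
Note conjugate pairs combine to real quadratics: (z − (-1+4i))(z − (-1−4i)) = z² + 2z + 17.
The resulting polynomial has degree 3 and real coefficients as required.

p(z) = z^3 + 8·z^2 + 29·z + 102.


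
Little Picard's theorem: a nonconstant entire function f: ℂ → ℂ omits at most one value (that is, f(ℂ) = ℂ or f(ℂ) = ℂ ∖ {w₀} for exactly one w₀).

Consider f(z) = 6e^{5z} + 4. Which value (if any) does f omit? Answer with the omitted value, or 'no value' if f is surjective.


Little Picard bounds the complement of f(ℂ) to at most one point.
e^{5z} is never zero on ℂ, so 6·e^{5z} takes every value in ℂ ∖ {0}. Adding 4 shifts the range to ℂ ∖ {4}. Thus f omits exactly the value 4.

Omitted value: 4.


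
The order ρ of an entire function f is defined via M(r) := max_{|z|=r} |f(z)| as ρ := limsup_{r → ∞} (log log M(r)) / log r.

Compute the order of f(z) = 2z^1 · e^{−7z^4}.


M(r) = max_{|z|=r} |2|·|z|^1·|e^{−7z^4}| = 2·r^1 · e^{7r^4} (the factors attain their maxima compatibly on |z|=r). Then log M(r) = log 2 + 1·log r + 7r^4, dominated by the last term, so log log M(r) ~ 4·log r. The polynomial factor 2z^1 contributes only a log r term and does not affect the order. ρ = 4.
Therefore ρ = 4.

Order ρ = 4.


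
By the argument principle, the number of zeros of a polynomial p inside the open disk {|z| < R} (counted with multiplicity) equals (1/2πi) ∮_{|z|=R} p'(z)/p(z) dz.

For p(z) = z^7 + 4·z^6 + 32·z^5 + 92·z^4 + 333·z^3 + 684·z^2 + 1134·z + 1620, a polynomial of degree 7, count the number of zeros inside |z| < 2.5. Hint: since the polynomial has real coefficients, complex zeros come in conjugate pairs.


The zeros of p are: (-1 + 3i), (-1 - 3i), (0 + 3i), (0 - 3i), (0 + 3i), (0 - 3i), -2.
Their magnitudes are: 3.162, 3.162, 3, 3, 3, 3, 2.
Zeros with |z| < R = 2.5: -2.
Count = 1.
By the argument principle, (1/2πi) ∮_{|z|=R} p'(z)/p(z) dz equals exactly this count.

Number of zeros inside |z| < 2.5: 1.


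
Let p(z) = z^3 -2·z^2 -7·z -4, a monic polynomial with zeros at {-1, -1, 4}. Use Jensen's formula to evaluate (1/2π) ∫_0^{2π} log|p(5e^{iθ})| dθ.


Zeros: -1, -1, 4; r = 5.
Inside |z| < r: -1, -1, 4. Outside (|z| ≥ r): ∅.
p(0) = -4, so log|p(0)| = log(4) = 1.3863.
Apply Jensen: I(r) = log|p(0)| + Σ_k log(r/|z_k|), summed over zeros inside |z| < r.
  log(r/|z_k|) for z_k = -1: log(5/1) = 1.6094
  log(r/|z_k|) for z_k = -1: log(5/1) = 1.6094
  log(r/|z_k|) for z_k = 4: log(5/4) = 0.2231
Sum over inside zeros: 3.4420.
I(r) = log|p(0)| + (inside sum) = 1.3863 + 3.4420 = 4.8283.
Closed form (all zeros inside, monic): I(r) = n·log(r) = 3·log(5) = 4.8283. ✓

I(r) ≈ 4.8283.


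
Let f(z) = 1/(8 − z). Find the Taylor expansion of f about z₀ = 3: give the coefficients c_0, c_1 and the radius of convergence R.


Let w = z − z₀, so z = z₀ + w.
Then 8 − z = 8 − (z₀ + w) = (8 − z₀) − w = 5 − w.
f(z) = 1/(5 − w) = (1/(5)) · 1/(1 − w/(5)) = Σ_{n≥0} w^n / (5)^(n+1).
So c_n = 1/(5)^(n+1):
  c_0 = 1/(5)^1 = 1/5.
  c_1 = 1/(5)^2 = 1/25.
The series is valid for |w/d| < 1, i.e. |z − z₀| < |d|.
Radius of convergence: R = |8 − z₀| = |5| = 5 (distance from z₀ to the singularity z = 8).

c_0 = 1/5, c_1 = 1/25; R = 5.


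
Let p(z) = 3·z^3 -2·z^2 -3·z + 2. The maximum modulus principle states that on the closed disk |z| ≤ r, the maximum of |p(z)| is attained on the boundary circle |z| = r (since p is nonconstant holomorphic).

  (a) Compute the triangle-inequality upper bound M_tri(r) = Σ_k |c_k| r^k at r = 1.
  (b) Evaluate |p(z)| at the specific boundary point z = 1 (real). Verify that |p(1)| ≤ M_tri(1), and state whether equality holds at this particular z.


Coefficients: c_0 = 2, c_1 = -3, c_2 = -2, c_3 = 3. Radius r = 1.
Part (a). Triangle bound: M_tri(r) = Σ_k |c_k| r^k
  = |2|·1^0 + |-3|·1^1 + |-2|·1^2 + |3|·1^3
  = 2 + 3 + 2 + 3 = 10.
This bounds M(r) := max_{|z|=r} |p(z)| from above; equality holds iff all terms c_k z^k can be made to align in phase at a single z on |z|=r.
Part (b). At z = 1 (real, on the circle |z| = r):
  p(1) = (2)·1^0 + (-3)·1^1 + (-2)·1^2 + (3)·1^3 = 0.
  |p(1)| = 0.
Check: |p(1)| = 0 ≤ 10 = M_tri(1). ✓ Equality does not hold at z = 1 (the coefficients have mixed signs, so the terms do not all align in phase there).

M_tri(1) = 10; |p(1)| = 0; equality at z=1: no.


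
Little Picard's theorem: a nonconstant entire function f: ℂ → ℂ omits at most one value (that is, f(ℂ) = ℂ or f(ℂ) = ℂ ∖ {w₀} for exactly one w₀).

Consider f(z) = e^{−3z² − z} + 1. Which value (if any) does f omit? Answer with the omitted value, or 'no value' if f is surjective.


Little Picard bounds the complement of f(ℂ) to at most one point.
The exponent g(z) = −3z² − z is a nonconstant polynomial, hence surjective onto ℂ. So e^{g(z)} takes every value in {e^w : w ∈ ℂ} = ℂ ∖ {0}. Adding 1 shifts the range to ℂ ∖ {1}. f omits exactly 1.

Omitted value: 1.


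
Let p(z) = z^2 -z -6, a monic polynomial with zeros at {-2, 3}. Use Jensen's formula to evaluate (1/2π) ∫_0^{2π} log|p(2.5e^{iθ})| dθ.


Zeros: -2, 3; r = 2.5.
Inside |z| < r: -2. Outside (|z| ≥ r): 3.
p(0) = -6, so log|p(0)| = log(6) = 1.7918.
Apply Jensen: I(r) = log|p(0)| + Σ_k log(r/|z_k|), summed over zeros inside |z| < r.
  log(r/|z_k|) for z_k = -2: log(2.5/2) = 0.2231
  Outside zeros (3) contribute nothing to the Jensen sum.
Sum over inside zeros: 0.2231.
I(r) = log|p(0)| + (inside sum) = 1.7918 + 0.2231 = 2.0149.
Note: since some zeros are outside |z| ≤ r, the simplified n·log(r) form does NOT apply — only the inside zeros contribute.

I(r) ≈ 2.0149.


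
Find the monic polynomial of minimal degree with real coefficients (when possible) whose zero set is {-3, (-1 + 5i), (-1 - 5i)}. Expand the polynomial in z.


The polynomial is p(z) = ∏_{α ∈ S} (z − α), where S = {-3, (-1 + 5i), (-1 - 5i)}.
Expanding the product yields: p(z) = z^3 + 5·z^2 + 32·z + 78.
Note conjugate pairs combine to real quadratics: (z − (-1+5i))(z − (-1−5i)) = z² + 2z + 26.
The resulting polynomial has degree 3 and real coefficients as required.

p(z) = z^3 + 5·z^2 + 32·z + 78.


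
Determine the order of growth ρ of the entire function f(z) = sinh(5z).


sinh(w) is a linear combination of e^{iw} and e^{−iw} (or e^w, e^{−w} in the hyperbolic case), so |sinh(w)| ≤ e^{|w|}. With w = 5z, |w| ≤ 5|z| + 0 = 5r + 0 on |z| = r, giving M(r) ≤ e^{5r + 0}, so ρ ≤ 1. On a suitable ray (z = it for sin/cos; z = t for sinh/cosh, t real → ∞), |sinh(5z)| grows like e^{5|t|}/2, so ρ ≥ 1. Hence ρ = 1.
Therefore ρ = 1.

Order ρ = 1.


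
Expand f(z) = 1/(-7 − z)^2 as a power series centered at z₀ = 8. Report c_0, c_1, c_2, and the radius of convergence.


Let w = z − z₀, so z = z₀ + w.
Then -7 − z = -7 − (z₀ + w) = (-7 − z₀) − w = -15 − w.
f(z) = 1/(-15 − w)^2 = (1/(-15)^2) · (1 − w/(-15))^{−2}.
By the binomial series (1−u)^{−2} = Σ_{n≥0} C(n+1, 1) u^n for |u|<1, with u = w/(-15):
  c_n = C(n+1, 1) / (-15)^(n+2).
  c_0 = 1/(-15)^2 = 1/225.
  c_1 = 2/(-15)^3 = -2/3375.
  c_2 = 3/(-15)^4 = 1/16875.
The series is valid for |w/d| < 1, i.e. |z − z₀| < |d|.
Radius of convergence: R = |-7 − z₀| = |-15| = 15 (distance from z₀ to the singularity z = -7).

c_0 = 1/225, c_1 = -2/3375, c_2 = 1/16875; R = 15.


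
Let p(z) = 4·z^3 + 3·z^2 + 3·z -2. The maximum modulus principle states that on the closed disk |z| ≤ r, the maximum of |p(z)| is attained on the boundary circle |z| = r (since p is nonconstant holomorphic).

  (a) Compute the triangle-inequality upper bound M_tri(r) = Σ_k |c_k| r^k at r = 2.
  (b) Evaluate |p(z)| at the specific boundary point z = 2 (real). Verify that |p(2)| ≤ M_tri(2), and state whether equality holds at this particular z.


Coefficients: c_0 = -2, c_1 = 3, c_2 = 3, c_3 = 4. Radius r = 2.
Part (a). Triangle bound: M_tri(r) = Σ_k |c_k| r^k
  = |-2|·2^0 + |3|·2^1 + |3|·2^2 + |4|·2^3
  = 2 + 6 + 12 + 32 = 52.
This bounds M(r) := max_{|z|=r} |p(z)| from above; equality holds iff all terms c_k z^k can be made to align in phase at a single z on |z|=r.
Part (b). At z = 2 (real, on the circle |z| = r):
  p(2) = (-2)·2^0 + (3)·2^1 + (3)·2^2 + (4)·2^3 = 48.
  |p(2)| = 48.
Check: |p(2)| = 48 ≤ 52 = M_tri(2). ✓ Equality does not hold at z = 2 (the coefficients have mixed signs, so the terms do not all align in phase there).

M_tri(2) = 52; |p(2)| = 48; equality at z=2: no.


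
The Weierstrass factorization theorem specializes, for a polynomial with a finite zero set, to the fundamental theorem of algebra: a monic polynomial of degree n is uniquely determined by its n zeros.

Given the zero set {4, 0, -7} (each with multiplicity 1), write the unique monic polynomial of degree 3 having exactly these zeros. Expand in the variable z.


The polynomial is p(z) = ∏_{α ∈ S} (z − α), where S = {4, 0, -7}.
Expanding the product yields: p(z) = z^3 + 3·z^2 -28·z.
The resulting polynomial has degree 3 and real coefficients as required.

p(z) = z^3 + 3·z^2 -28·z.


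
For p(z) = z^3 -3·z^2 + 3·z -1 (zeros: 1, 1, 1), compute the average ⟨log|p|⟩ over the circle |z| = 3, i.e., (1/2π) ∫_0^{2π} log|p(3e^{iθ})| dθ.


Zeros: 1, 1, 1; r = 3.
Inside |z| < r: 1, 1, 1. Outside (|z| ≥ r): ∅.
p(0) = -1, so log|p(0)| = log(1) = 0.0000.
Apply Jensen: I(r) = log|p(0)| + Σ_k log(r/|z_k|), summed over zeros inside |z| < r.
  log(r/|z_k|) for z_k = 1: log(3/1) = 1.0986
  log(r/|z_k|) for z_k = 1: log(3/1) = 1.0986
  log(r/|z_k|) for z_k = 1: log(3/1) = 1.0986
Sum over inside zeros: 3.2958.
I(r) = log|p(0)| + (inside sum) = 0.0000 + 3.2958 = 3.2958.
Closed form (all zeros inside, monic): I(r) = n·log(r) = 3·log(3) = 3.2958. ✓

I(r) ≈ 3.2958.


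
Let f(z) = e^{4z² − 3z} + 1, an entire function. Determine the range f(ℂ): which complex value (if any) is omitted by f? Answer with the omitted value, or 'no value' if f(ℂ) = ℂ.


Little Picard bounds the complement of f(ℂ) to at most one point.
The exponent g(z) = 4z² − 3z is a nonconstant polynomial, hence surjective onto ℂ. So e^{g(z)} takes every value in {e^w : w ∈ ℂ} = ℂ ∖ {0}. Adding 1 shifts the range to ℂ ∖ {1}. f omits exactly 1.

Omitted value: 1.


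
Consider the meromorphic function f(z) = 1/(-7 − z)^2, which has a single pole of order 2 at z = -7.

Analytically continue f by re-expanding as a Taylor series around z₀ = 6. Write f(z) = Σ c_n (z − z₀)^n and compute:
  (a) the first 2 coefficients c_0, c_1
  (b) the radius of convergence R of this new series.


Let w = z − z₀, so z = z₀ + w.
Then -7 − z = -7 − (z₀ + w) = (-7 − z₀) − w = -13 − w.
f(z) = 1/(-13 − w)^2 = (1/(-13)^2) · (1 − w/(-13))^{−2}.
By the binomial series (1−u)^{−2} = Σ_{n≥0} C(n+1, 1) u^n for |u|<1, with u = w/(-13):
  c_n = C(n+1, 1) / (-13)^(n+2).
  c_0 = 1/(-13)^2 = 1/169.
  c_1 = 2/(-13)^3 = -2/2197.
The series is valid for |w/d| < 1, i.e. |z − z₀| < |d|.
Radius of convergence: R = |-7 − z₀| = |-13| = 13 (distance from z₀ to the singularity z = -7).

c_0 = 1/169, c_1 = -2/2197; R = 13.


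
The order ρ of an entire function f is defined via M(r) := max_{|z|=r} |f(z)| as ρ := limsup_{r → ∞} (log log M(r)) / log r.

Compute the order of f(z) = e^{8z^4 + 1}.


|e^{8z^4 + 1}| = e^{Re(8·z^4) + 1} ≤ e^{8|z|^4 + 1} = e^{8r^4 + 1} on |z| = r, so ρ ≤ 4. Choosing z on |z|=r so that 8·z^4 is real positive (always possible by picking arg z appropriately) gives |f(z)| = e^{8r^4 + 1}, matching the bound. The additive constant 1 does not affect log log M(r) ~ 4·log r. Hence ρ = 4.
Therefore ρ = 4.

Order ρ = 4.


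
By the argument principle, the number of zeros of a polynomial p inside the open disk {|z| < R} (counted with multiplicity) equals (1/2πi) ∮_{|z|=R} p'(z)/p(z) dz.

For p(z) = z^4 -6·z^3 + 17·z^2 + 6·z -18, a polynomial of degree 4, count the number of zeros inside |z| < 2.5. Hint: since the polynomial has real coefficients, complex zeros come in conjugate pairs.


The zeros of p are: 1, (3 + 3i), (3 - 3i), -1.
Their magnitudes are: 1, 4.243, 4.243, 1.
Zeros with |z| < R = 2.5: 1, -1.
Count = 2.
By the argument principle, (1/2πi) ∮_{|z|=R} p'(z)/p(z) dz equals exactly this count.

Number of zeros inside |z| < 2.5: 2.


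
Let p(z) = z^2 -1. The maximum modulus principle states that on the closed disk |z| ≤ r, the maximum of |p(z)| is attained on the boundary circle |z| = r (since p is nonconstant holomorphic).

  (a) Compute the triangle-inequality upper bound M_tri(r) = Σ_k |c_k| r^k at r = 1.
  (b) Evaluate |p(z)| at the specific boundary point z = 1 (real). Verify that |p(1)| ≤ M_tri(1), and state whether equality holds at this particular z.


Coefficients: c_0 = -1, c_1 = 0, c_2 = 1. Radius r = 1.
Part (a). Triangle bound: M_tri(r) = Σ_k |c_k| r^k
  = |-1|·1^0 + |0|·1^1 + |1|·1^2
  = 1 + 0 + 1 = 2.
This bounds M(r) := max_{|z|=r} |p(z)| from above; equality holds iff all terms c_k z^k can be made to align in phase at a single z on |z|=r.
Part (b). At z = 1 (real, on the circle |z| = r):
  p(1) = (-1)·1^0 + (0)·1^1 + (1)·1^2 = 0.
  |p(1)| = 0.
Check: |p(1)| = 0 ≤ 2 = M_tri(1). ✓ Equality does not hold at z = 1 (the coefficients have mixed signs, so the terms do not all align in phase there).

M_tri(1) = 2; |p(1)| = 0; equality at z=1: no.


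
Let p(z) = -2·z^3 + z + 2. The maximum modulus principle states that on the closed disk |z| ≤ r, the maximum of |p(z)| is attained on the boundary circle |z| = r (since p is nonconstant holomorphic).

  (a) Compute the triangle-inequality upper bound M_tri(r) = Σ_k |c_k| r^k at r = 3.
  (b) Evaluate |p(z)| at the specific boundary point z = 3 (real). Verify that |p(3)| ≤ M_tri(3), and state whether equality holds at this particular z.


Coefficients: c_0 = 2, c_1 = 1, c_2 = 0, c_3 = -2. Radius r = 3.
Part (a). Triangle bound: M_tri(r) = Σ_k |c_k| r^k
  = |2|·3^0 + |1|·3^1 + |0|·3^2 + |-2|·3^3
  = 2 + 3 + 0 + 54 = 59.
This bounds M(r) := max_{|z|=r} |p(z)| from above; equality holds iff all terms c_k z^k can be made to align in phase at a single z on |z|=r.
Part (b). At z = 3 (real, on the circle |z| = r):
  p(3) = (2)·3^0 + (1)·3^1 + (0)·3^2 + (-2)·3^3 = -49.
  |p(3)| = 49.
Check: |p(3)| = 49 ≤ 59 = M_tri(3). ✓ Equality does not hold at z = 3 (the coefficients have mixed signs, so the terms do not all align in phase there).

M_tri(3) = 59; |p(3)| = 49; equality at z=3: no.


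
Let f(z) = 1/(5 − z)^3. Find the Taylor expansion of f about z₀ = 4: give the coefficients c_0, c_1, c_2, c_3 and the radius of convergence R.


Let w = z − z₀, so z = z₀ + w.
Then 5 − z = 5 − (z₀ + w) = (5 − z₀) − w = 1 − w.
f(z) = 1/(1 − w)^3 = (1/(1)^3) · (1 − w/(1))^{−3}.
By the binomial series (1−u)^{−3} = Σ_{n≥0} C(n+2, 2) u^n for |u|<1, with u = w/(1):
  c_n = C(n+2, 2) / (1)^(n+3).
  c_0 = 1/(1)^3 = 1.
  c_1 = 3/(1)^4 = 3.
  c_2 = 6/(1)^5 = 6.
  c_3 = 10/(1)^6 = 10.
The series is valid for |w/d| < 1, i.e. |z − z₀| < |d|.
Radius of convergence: R = |5 − z₀| = |1| = 1 (distance from z₀ to the singularity z = 5).

c_0 = 1, c_1 = 3, c_2 = 6, c_3 = 10; R = 1.


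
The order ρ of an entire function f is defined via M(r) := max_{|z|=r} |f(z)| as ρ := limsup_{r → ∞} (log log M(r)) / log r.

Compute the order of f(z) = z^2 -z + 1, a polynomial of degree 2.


|f(z)| ≤ Σ|c_k|·r^k = O(r^2) as r → ∞. Polynomial growth is O(e^{r^ε}) for every ε > 0 (since r^2/e^{r^ε} → 0), so ρ ≤ ε for all ε > 0, i.e. ρ = 0. Every nonconstant polynomial has order 0.
Therefore ρ = 0.

Order ρ = 0.


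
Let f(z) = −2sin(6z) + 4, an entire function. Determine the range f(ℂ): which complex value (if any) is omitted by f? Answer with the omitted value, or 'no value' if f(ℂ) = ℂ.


Little Picard bounds the complement of f(ℂ) to at most one point.
sin is entire and surjective onto ℂ: for every w ∈ ℂ, sin(ζ) = w has a solution ζ ∈ ℂ (e.g., via the complex inverse arcsin). With ζ = 6z this gives z = ζ/(6). Then -2·sin(6z) takes every value in -2·ℂ = ℂ, and adding 4 is a bijection of ℂ. So f is surjective and omits no value. (Note: only on the real line is sin bounded by [−1, 1].)

Omitted value: no value.


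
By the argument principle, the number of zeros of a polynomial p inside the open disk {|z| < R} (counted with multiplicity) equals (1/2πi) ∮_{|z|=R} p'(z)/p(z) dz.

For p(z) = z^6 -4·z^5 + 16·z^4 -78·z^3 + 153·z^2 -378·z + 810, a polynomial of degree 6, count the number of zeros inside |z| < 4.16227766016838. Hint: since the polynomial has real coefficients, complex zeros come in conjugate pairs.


The zeros of p are: (0 + 3i), (0 - 3i), 3, (-1 + 3i), (-1 - 3i), 3.
Their magnitudes are: 3, 3, 3, 3.162, 3.162, 3.
Zeros with |z| < R = 4.16227766016838: (0 + 3i), (0 - 3i), 3, (-1 + 3i), (-1 - 3i), 3.
Count = 6.
By the argument principle, (1/2πi) ∮_{|z|=R} p'(z)/p(z) dz equals exactly this count.

Number of zeros inside |z| < 4.16227766016838: 6.


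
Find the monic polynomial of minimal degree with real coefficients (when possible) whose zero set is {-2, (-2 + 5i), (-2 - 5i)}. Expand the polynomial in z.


The polynomial is p(z) = ∏_{α ∈ S} (z − α), where S = {-2, (-2 + 5i), (-2 - 5i)}.
Expanding the product yields: p(z) = z^3 + 6·z^2 + 37·z + 58.
Note conjugate pairs combine to real quadratics: (z − (-2+5i))(z − (-2−5i)) = z² + 4z + 29.
The resulting polynomial has degree 3 and real coefficients as required.

p(z) = z^3 + 6·z^2 + 37·z + 58.


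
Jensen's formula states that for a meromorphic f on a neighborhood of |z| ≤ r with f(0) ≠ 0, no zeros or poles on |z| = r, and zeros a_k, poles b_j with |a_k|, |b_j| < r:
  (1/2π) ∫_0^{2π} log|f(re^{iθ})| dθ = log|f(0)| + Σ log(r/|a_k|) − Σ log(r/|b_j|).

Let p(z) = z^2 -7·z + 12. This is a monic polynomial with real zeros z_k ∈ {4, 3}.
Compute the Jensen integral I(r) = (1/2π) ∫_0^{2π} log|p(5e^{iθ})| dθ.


Zeros: 3, 4; r = 5.
Inside |z| < r: 3, 4. Outside (|z| ≥ r): ∅.
p(0) = 12, so log|p(0)| = log(12) = 2.4849.
Apply Jensen: I(r) = log|p(0)| + Σ_k log(r/|z_k|), summed over zeros inside |z| < r.
  log(r/|z_k|) for z_k = 4: log(5/4) = 0.2231
  log(r/|z_k|) for z_k = 3: log(5/3) = 0.5108
Sum over inside zeros: 0.7340.
I(r) = log|p(0)| + (inside sum) = 2.4849 + 0.7340 = 3.2189.
Closed form (all zeros inside, monic): I(r) = n·log(r) = 2·log(5) = 3.2189. ✓

I(r) ≈ 3.2189.


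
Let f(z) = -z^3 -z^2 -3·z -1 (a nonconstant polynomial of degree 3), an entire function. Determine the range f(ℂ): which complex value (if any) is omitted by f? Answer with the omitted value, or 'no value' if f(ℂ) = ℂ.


Little Picard bounds the complement of f(ℂ) to at most one point.
For every w ∈ ℂ, the equation p(z) − w = 0 is a nonconstant polynomial in z and hence has at least one root by the fundamental theorem of algebra. So p is surjective onto ℂ, omitting no value.

Omitted value: no value.


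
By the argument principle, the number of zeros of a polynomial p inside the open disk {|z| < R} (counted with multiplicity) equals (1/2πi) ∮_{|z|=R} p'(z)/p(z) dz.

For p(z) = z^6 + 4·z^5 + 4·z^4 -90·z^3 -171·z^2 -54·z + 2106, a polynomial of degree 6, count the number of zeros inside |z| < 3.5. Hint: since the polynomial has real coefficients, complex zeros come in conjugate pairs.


The zeros of p are: 3, (-2 + 3i), (-2 - 3i), (-3 + 3i), (-3 - 3i), 3.
Their magnitudes are: 3, 3.606, 3.606, 4.243, 4.243, 3.
Zeros with |z| < R = 3.5: 3, 3.
Count = 2.
By the argument principle, (1/2πi) ∮_{|z|=R} p'(z)/p(z) dz equals exactly this count.

Number of zeros inside |z| < 3.5: 2.


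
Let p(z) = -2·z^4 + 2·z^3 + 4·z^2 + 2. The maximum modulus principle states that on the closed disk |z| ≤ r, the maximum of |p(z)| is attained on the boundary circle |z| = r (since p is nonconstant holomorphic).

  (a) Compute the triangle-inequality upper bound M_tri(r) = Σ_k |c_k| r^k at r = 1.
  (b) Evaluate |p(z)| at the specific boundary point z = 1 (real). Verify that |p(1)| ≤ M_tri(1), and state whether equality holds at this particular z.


Coefficients: c_0 = 2, c_1 = 0, c_2 = 4, c_3 = 2, c_4 = -2. Radius r = 1.
Part (a). Triangle bound: M_tri(r) = Σ_k |c_k| r^k
  = |2|·1^0 + |0|·1^1 + |4|·1^2 + |2|·1^3 + |-2|·1^4
  = 2 + 0 + 4 + 2 + 2 = 10.
This bounds M(r) := max_{|z|=r} |p(z)| from above; equality holds iff all terms c_k z^k can be made to align in phase at a single z on |z|=r.
Part (b). At z = 1 (real, on the circle |z| = r):
  p(1) = (2)·1^0 + (0)·1^1 + (4)·1^2 + (2)·1^3 + (-2)·1^4 = 6.
  |p(1)| = 6.
Check: |p(1)| = 6 ≤ 10 = M_tri(1). ✓ Equality does not hold at z = 1 (the coefficients have mixed signs, so the terms do not all align in phase there).

M_tri(1) = 10; |p(1)| = 6; equality at z=1: no.


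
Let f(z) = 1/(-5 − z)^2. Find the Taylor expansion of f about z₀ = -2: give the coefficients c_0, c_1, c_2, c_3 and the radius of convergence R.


Let w = z − z₀, so z = z₀ + w.
Then -5 − z = -5 − (z₀ + w) = (-5 − z₀) − w = -3 − w.
f(z) = 1/(-3 − w)^2 = (1/(-3)^2) · (1 − w/(-3))^{−2}.
By the binomial series (1−u)^{−2} = Σ_{n≥0} C(n+1, 1) u^n for |u|<1, with u = w/(-3):
  c_n = C(n+1, 1) / (-3)^(n+2).
  c_0 = 1/(-3)^2 = 1/9.
  c_1 = 2/(-3)^3 = -2/27.
  c_2 = 3/(-3)^4 = 1/27.
  c_3 = 4/(-3)^5 = -4/243.
The series is valid for |w/d| < 1, i.e. |z − z₀| < |d|.
Radius of convergence: R = |-5 − z₀| = |-3| = 3 (distance from z₀ to the singularity z = -5).

c_0 = 1/9, c_1 = -2/27, c_2 = 1/27, c_3 = -4/243; R = 3.


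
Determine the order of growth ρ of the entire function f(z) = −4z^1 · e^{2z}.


M(r) = max_{|z|=r} |-4|·|z|^1·|e^{2z}| = 4·r^1 · e^{2r^1} (the factors attain their maxima compatibly on |z|=r). Then log M(r) = log 4 + 1·log r + 2r^1, dominated by the last term, so log log M(r) ~ 1·log r. The polynomial factor -4z^1 contributes only a log r term and does not affect the order. ρ = 1.
Therefore ρ = 1.

Order ρ = 1.


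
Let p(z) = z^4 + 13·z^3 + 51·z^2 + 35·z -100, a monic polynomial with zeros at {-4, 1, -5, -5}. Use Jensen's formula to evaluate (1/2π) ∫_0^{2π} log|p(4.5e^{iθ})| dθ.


Zeros: -5, -5, -4, 1; r = 4.5.
Inside |z| < r: -4, 1. Outside (|z| ≥ r): -5, -5.
p(0) = -100, so log|p(0)| = log(100) = 4.6052.
Apply Jensen: I(r) = log|p(0)| + Σ_k log(r/|z_k|), summed over zeros inside |z| < r.
  log(r/|z_k|) for z_k = -4: log(4.5/4) = 0.1178
  log(r/|z_k|) for z_k = 1: log(4.5/1) = 1.5041
  Outside zeros (-5, -5) contribute nothing to the Jensen sum.
Sum over inside zeros: 1.6219.
I(r) = log|p(0)| + (inside sum) = 4.6052 + 1.6219 = 6.2270.
Note: since some zeros are outside |z| ≤ r, the simplified n·log(r) form does NOT apply — only the inside zeros contribute.

I(r) ≈ 6.2270.


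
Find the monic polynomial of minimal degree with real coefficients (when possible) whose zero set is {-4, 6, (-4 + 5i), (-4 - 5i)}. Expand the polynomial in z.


The polynomial is p(z) = ∏_{α ∈ S} (z − α), where S = {-4, 6, (-4 + 5i), (-4 - 5i)}.
Expanding the product yields: p(z) = z^4 + 6·z^3 + z^2 -274·z -984.
Note conjugate pairs combine to real quadratics: (z − (-4+5i))(z − (-4−5i)) = z² + 8z + 41.
The resulting polynomial has degree 4 and real coefficients as required.

p(z) = z^4 + 6·z^3 + z^2 -274·z -984.


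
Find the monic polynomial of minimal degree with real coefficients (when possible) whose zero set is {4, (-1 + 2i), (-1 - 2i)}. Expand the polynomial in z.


The polynomial is p(z) = ∏_{α ∈ S} (z − α), where S = {4, (-1 + 2i), (-1 - 2i)}.
Expanding the product yields: p(z) = z^3 -2·z^2 -3·z -20.
Note conjugate pairs combine to real quadratics: (z − (-1+2i))(z − (-1−2i)) = z² + 2z + 5.
The resulting polynomial has degree 3 and real coefficients as required.

p(z) = z^3 -2·z^2 -3·z -20.


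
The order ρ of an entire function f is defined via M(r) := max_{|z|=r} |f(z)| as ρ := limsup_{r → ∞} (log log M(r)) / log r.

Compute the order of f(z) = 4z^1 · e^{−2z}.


M(r) = max_{|z|=r} |4|·|z|^1·|e^{−2z}| = 4·r^1 · e^{2r^1} (the factors attain their maxima compatibly on |z|=r). Then log M(r) = log 4 + 1·log r + 2r^1, dominated by the last term, so log log M(r) ~ 1·log r. The polynomial factor 4z^1 contributes only a log r term and does not affect the order. ρ = 1.
Therefore ρ = 1.

Order ρ = 1.


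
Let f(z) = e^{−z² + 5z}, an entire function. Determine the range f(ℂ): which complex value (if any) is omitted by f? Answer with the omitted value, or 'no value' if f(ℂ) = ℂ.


Little Picard bounds the complement of f(ℂ) to at most one point.
The exponent g(z) = −z² + 5z is a nonconstant polynomial, hence surjective onto ℂ. So e^{g(z)} takes every value in {e^w : w ∈ ℂ} = ℂ ∖ {0}. Adding 0 shifts the range to ℂ ∖ {0}. f omits exactly 0.

Omitted value: 0.


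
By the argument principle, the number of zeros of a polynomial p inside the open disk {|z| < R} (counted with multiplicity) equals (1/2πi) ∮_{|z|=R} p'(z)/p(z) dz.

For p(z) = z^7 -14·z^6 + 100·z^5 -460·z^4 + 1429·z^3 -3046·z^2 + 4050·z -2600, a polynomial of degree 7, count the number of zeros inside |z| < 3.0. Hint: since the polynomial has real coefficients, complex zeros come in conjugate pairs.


The zeros of p are: (2 + 3i), (2 - 3i), (2 + 1i), (2 - 1i), 4, (1 + 3i), (1 - 3i).
Their magnitudes are: 3.606, 3.606, 2.236, 2.236, 4, 3.162, 3.162.
Zeros with |z| < R = 3.0: (2 + 1i), (2 - 1i).
Count = 2.
By the argument principle, (1/2πi) ∮_{|z|=R} p'(z)/p(z) dz equals exactly this count.

Number of zeros inside |z| < 3.0: 2.


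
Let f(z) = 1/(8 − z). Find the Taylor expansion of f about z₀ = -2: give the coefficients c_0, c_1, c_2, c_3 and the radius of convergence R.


Let w = z − z₀, so z = z₀ + w.
Then 8 − z = 8 − (z₀ + w) = (8 − z₀) − w = 10 − w.
f(z) = 1/(10 − w) = (1/(10)) · 1/(1 − w/(10)) = Σ_{n≥0} w^n / (10)^(n+1).
So c_n = 1/(10)^(n+1):
  c_0 = 1/(10)^1 = 1/10.
  c_1 = 1/(10)^2 = 1/100.
  c_2 = 1/(10)^3 = 1/1000.
  c_3 = 1/(10)^4 = 1/10000.
The series is valid for |w/d| < 1, i.e. |z − z₀| < |d|.
Radius of convergence: R = |8 − z₀| = |10| = 10 (distance from z₀ to the singularity z = 8).

c_0 = 1/10, c_1 = 1/100, c_2 = 1/1000, c_3 = 1/10000; R = 10.


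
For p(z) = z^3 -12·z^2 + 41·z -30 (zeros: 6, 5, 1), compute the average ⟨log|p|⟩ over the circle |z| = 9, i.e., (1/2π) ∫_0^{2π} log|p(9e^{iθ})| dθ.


Zeros: 1, 5, 6; r = 9.
Inside |z| < r: 1, 5, 6. Outside (|z| ≥ r): ∅.
p(0) = -30, so log|p(0)| = log(30) = 3.4012.
Apply Jensen: I(r) = log|p(0)| + Σ_k log(r/|z_k|), summed over zeros inside |z| < r.
  log(r/|z_k|) for z_k = 6: log(9/6) = 0.4055
  log(r/|z_k|) for z_k = 5: log(9/5) = 0.5878
  log(r/|z_k|) for z_k = 1: log(9/1) = 2.1972
Sum over inside zeros: 3.1905.
I(r) = log|p(0)| + (inside sum) = 3.4012 + 3.1905 = 6.5917.
Closed form (all zeros inside, monic): I(r) = n·log(r) = 3·log(9) = 6.5917. ✓

I(r) ≈ 6.5917.


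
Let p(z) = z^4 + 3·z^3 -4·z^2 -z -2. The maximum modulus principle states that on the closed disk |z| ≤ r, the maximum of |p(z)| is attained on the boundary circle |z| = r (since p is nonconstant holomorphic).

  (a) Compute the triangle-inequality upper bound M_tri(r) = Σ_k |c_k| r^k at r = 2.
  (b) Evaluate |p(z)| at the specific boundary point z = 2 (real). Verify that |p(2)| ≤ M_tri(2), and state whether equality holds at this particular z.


Coefficients: c_0 = -2, c_1 = -1, c_2 = -4, c_3 = 3, c_4 = 1. Radius r = 2.
Part (a). Triangle bound: M_tri(r) = Σ_k |c_k| r^k
  = |-2|·2^0 + |-1|·2^1 + |-4|·2^2 + |3|·2^3 + |1|·2^4
  = 2 + 2 + 16 + 24 + 16 = 60.
This bounds M(r) := max_{|z|=r} |p(z)| from above; equality holds iff all terms c_k z^k can be made to align in phase at a single z on |z|=r.
Part (b). At z = 2 (real, on the circle |z| = r):
  p(2) = (-2)·2^0 + (-1)·2^1 + (-4)·2^2 + (3)·2^3 + (1)·2^4 = 20.
  |p(2)| = 20.
Check: |p(2)| = 20 ≤ 60 = M_tri(2). ✓ Equality does not hold at z = 2 (the coefficients have mixed signs, so the terms do not all align in phase there).

M_tri(2) = 60; |p(2)| = 20; equality at z=2: no.


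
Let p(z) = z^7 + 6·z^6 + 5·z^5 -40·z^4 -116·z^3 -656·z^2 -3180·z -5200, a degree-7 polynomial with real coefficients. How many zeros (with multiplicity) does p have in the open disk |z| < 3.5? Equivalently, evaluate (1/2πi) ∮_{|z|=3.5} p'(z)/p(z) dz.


The zeros of p are: (-3 + 2i), (-3 - 2i), (1 + 3i), (1 - 3i), 4, (-3 + 1i), (-3 - 1i).
Their magnitudes are: 3.606, 3.606, 3.162, 3.162, 4, 3.162, 3.162.
Zeros with |z| < R = 3.5: (1 + 3i), (1 - 3i), (-3 + 1i), (-3 - 1i).
Count = 4.
By the argument principle, (1/2πi) ∮_{|z|=R} p'(z)/p(z) dz equals exactly this count.

Number of zeros inside |z| < 3.5: 4.


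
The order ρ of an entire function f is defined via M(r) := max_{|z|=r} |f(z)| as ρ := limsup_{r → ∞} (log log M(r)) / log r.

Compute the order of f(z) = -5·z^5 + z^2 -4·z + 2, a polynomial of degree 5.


|f(z)| ≤ Σ|c_k|·r^k = O(r^5) as r → ∞. Polynomial growth is O(e^{r^ε}) for every ε > 0 (since r^5/e^{r^ε} → 0), so ρ ≤ ε for all ε > 0, i.e. ρ = 0. Every nonconstant polynomial has order 0.
Therefore ρ = 0.

Order ρ = 0.


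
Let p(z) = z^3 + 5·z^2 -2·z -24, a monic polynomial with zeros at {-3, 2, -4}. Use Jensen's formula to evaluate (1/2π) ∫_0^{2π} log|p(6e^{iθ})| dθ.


Zeros: -4, -3, 2; r = 6.
Inside |z| < r: -4, -3, 2. Outside (|z| ≥ r): ∅.
p(0) = -24, so log|p(0)| = log(24) = 3.1781.
Apply Jensen: I(r) = log|p(0)| + Σ_k log(r/|z_k|), summed over zeros inside |z| < r.
  log(r/|z_k|) for z_k = -3: log(6/3) = 0.6931
  log(r/|z_k|) for z_k = 2: log(6/2) = 1.0986
  log(r/|z_k|) for z_k = -4: log(6/4) = 0.4055
Sum over inside zeros: 2.1972.
I(r) = log|p(0)| + (inside sum) = 3.1781 + 2.1972 = 5.3753.
Closed form (all zeros inside, monic): I(r) = n·log(r) = 3·log(6) = 5.3753. ✓

I(r) ≈ 5.3753.


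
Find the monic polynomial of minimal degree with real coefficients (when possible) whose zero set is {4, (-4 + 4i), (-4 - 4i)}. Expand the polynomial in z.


The polynomial is p(z) = ∏_{α ∈ S} (z − α), where S = {4, (-4 + 4i), (-4 - 4i)}.
Expanding the product yields: p(z) = z^3 + 4·z^2 -128.
Note conjugate pairs combine to real quadratics: (z − (-4+4i))(z − (-4−4i)) = z² + 8z + 32.
The resulting polynomial has degree 3 and real coefficients as required.

p(z) = z^3 + 4·z^2 -128.


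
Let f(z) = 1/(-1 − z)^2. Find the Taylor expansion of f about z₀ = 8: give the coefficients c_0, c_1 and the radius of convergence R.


Let w = z − z₀, so z = z₀ + w.
Then -1 − z = -1 − (z₀ + w) = (-1 − z₀) − w = -9 − w.
f(z) = 1/(-9 − w)^2 = (1/(-9)^2) · (1 − w/(-9))^{−2}.
By the binomial series (1−u)^{−2} = Σ_{n≥0} C(n+1, 1) u^n for |u|<1, with u = w/(-9):
  c_n = C(n+1, 1) / (-9)^(n+2).
  c_0 = 1/(-9)^2 = 1/81.
  c_1 = 2/(-9)^3 = -2/729.
The series is valid for |w/d| < 1, i.e. |z − z₀| < |d|.
Radius of convergence: R = |-1 − z₀| = |-9| = 9 (distance from z₀ to the singularity z = -1).

c_0 = 1/81, c_1 = -2/729; R = 9.


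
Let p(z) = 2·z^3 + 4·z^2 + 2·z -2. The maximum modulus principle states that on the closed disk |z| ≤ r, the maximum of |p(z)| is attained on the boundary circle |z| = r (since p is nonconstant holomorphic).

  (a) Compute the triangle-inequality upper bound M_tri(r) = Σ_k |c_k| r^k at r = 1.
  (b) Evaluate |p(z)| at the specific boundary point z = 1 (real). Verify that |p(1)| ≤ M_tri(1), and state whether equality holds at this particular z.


Coefficients: c_0 = -2, c_1 = 2, c_2 = 4, c_3 = 2. Radius r = 1.
Part (a). Triangle bound: M_tri(r) = Σ_k |c_k| r^k
  = |-2|·1^0 + |2|·1^1 + |4|·1^2 + |2|·1^3
  = 2 + 2 + 4 + 2 = 10.
This bounds M(r) := max_{|z|=r} |p(z)| from above; equality holds iff all terms c_k z^k can be made to align in phase at a single z on |z|=r.
Part (b). At z = 1 (real, on the circle |z| = r):
  p(1) = (-2)·1^0 + (2)·1^1 + (4)·1^2 + (2)·1^3 = 6.
  |p(1)| = 6.
Check: |p(1)| = 6 ≤ 10 = M_tri(1). ✓ Equality does not hold at z = 1 (the coefficients have mixed signs, so the terms do not all align in phase there).

M_tri(1) = 10; |p(1)| = 6; equality at z=1: no.


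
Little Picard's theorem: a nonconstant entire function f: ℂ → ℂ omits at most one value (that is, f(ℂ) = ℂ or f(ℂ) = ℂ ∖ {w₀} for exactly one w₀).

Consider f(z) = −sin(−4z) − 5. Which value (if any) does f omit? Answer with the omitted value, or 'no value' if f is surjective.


Little Picard bounds the complement of f(ℂ) to at most one point.
sin is entire and surjective onto ℂ: for every w ∈ ℂ, sin(ζ) = w has a solution ζ ∈ ℂ (e.g., via the complex inverse arcsin). With ζ = −4z this gives z = ζ/(-4). Then -1·sin(−4z) takes every value in -1·ℂ = ℂ, and adding -5 is a bijection of ℂ. So f is surjective and omits no value. (Note: only on the real line is sin bounded by [−1, 1].)

Omitted value: no value.


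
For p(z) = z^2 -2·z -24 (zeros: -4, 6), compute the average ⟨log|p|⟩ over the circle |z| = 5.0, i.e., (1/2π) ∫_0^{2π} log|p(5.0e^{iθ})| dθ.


Zeros: -4, 6; r = 5.0.
Inside |z| < r: -4. Outside (|z| ≥ r): 6.
p(0) = -24, so log|p(0)| = log(24) = 3.1781.
Apply Jensen: I(r) = log|p(0)| + Σ_k log(r/|z_k|), summed over zeros inside |z| < r.
  log(r/|z_k|) for z_k = -4: log(5.0/4) = 0.2231
  Outside zeros (6) contribute nothing to the Jensen sum.
Sum over inside zeros: 0.2231.
I(r) = log|p(0)| + (inside sum) = 3.1781 + 0.2231 = 3.4012.
Note: since some zeros are outside |z| ≤ r, the simplified n·log(r) form does NOT apply — only the inside zeros contribute.

I(r) ≈ 3.4012.


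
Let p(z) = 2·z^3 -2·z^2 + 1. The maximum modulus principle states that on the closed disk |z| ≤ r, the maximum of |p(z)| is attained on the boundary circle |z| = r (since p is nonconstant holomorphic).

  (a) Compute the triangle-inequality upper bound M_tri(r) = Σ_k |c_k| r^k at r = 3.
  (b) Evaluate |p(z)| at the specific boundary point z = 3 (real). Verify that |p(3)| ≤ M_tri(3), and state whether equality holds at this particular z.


Coefficients: c_0 = 1, c_1 = 0, c_2 = -2, c_3 = 2. Radius r = 3.
Part (a). Triangle bound: M_tri(r) = Σ_k |c_k| r^k
  = |1|·3^0 + |0|·3^1 + |-2|·3^2 + |2|·3^3
  = 1 + 0 + 18 + 54 = 73.
This bounds M(r) := max_{|z|=r} |p(z)| from above; equality holds iff all terms c_k z^k can be made to align in phase at a single z on |z|=r.
Part (b). At z = 3 (real, on the circle |z| = r):
  p(3) = (1)·3^0 + (0)·3^1 + (-2)·3^2 + (2)·3^3 = 37.
  |p(3)| = 37.
Check: |p(3)| = 37 ≤ 73 = M_tri(3). ✓ Equality does not hold at z = 3 (the coefficients have mixed signs, so the terms do not all align in phase there).

M_tri(3) = 73; |p(3)| = 37; equality at z=3: no.


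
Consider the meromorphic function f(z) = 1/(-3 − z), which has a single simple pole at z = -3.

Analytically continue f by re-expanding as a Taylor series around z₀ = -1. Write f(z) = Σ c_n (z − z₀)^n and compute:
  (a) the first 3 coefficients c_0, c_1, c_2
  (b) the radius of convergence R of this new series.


Let w = z − z₀, so z = z₀ + w.
Then -3 − z = -3 − (z₀ + w) = (-3 − z₀) − w = -2 − w.
f(z) = 1/(-2 − w) = (1/(-2)) · 1/(1 − w/(-2)) = Σ_{n≥0} w^n / (-2)^(n+1).
So c_n = 1/(-2)^(n+1):
  c_0 = 1/(-2)^1 = -1/2.
  c_1 = 1/(-2)^2 = 1/4.
  c_2 = 1/(-2)^3 = -1/8.
The series is valid for |w/d| < 1, i.e. |z − z₀| < |d|.
Radius of convergence: R = |-3 − z₀| = |-2| = 2 (distance from z₀ to the singularity z = -3).

c_0 = -1/2, c_1 = 1/4, c_2 = -1/8; R = 2.


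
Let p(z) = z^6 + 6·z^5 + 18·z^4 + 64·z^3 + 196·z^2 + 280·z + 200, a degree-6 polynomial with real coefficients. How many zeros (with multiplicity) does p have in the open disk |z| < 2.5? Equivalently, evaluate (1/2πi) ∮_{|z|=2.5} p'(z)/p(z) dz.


The zeros of p are: (-3 + 1i), (-3 - 1i), (-1 + 1i), (-1 - 1i), (1 + 3i), (1 - 3i).
Their magnitudes are: 3.162, 3.162, 1.414, 1.414, 3.162, 3.162.
Zeros with |z| < R = 2.5: (-1 + 1i), (-1 - 1i).
Count = 2.
By the argument principle, (1/2πi) ∮_{|z|=R} p'(z)/p(z) dz equals exactly this count.

Number of zeros inside |z| < 2.5: 2.


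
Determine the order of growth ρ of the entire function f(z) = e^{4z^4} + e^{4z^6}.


Each summand is entire of order 4 and 6 respectively (as in the single-exponential case). The order of a sum is at most the max of the orders, so ρ ≤ 6. For the lower bound: on |z|=r choose arg z so that 4z^6 is real positive; then |e^{4z^6}| = e^{4r^6} while |e^{4z^4}| ≤ e^{4r^4} = o(e^{4r^6}). So |f| ≥ e^{4r^6}(1 − o(1)) and ρ ≥ 6. Hence ρ = max(4, 6) = 6.
Therefore ρ = 6.

Order ρ = 6.


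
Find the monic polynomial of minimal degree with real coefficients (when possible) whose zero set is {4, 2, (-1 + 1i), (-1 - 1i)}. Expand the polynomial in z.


The polynomial is p(z) = ∏_{α ∈ S} (z − α), where S = {4, 2, (-1 + 1i), (-1 - 1i)}.
Expanding the product yields: p(z) = z^4 -4·z^3 -2·z^2 + 4·z + 16.
Note conjugate pairs combine to real quadratics: (z − (-1+1i))(z − (-1−1i)) = z² + 2z + 2.
The resulting polynomial has degree 4 and real coefficients as required.

p(z) = z^4 -4·z^3 -2·z^2 + 4·z + 16.


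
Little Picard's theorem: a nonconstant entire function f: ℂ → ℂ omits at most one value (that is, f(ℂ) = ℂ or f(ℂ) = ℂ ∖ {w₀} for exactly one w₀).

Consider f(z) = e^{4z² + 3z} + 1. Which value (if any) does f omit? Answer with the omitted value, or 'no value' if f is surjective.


Little Picard bounds the complement of f(ℂ) to at most one point.
The exponent g(z) = 4z² + 3z is a nonconstant polynomial, hence surjective onto ℂ. So e^{g(z)} takes every value in {e^w : w ∈ ℂ} = ℂ ∖ {0}. Adding 1 shifts the range to ℂ ∖ {1}. f omits exactly 1.

Omitted value: 1.


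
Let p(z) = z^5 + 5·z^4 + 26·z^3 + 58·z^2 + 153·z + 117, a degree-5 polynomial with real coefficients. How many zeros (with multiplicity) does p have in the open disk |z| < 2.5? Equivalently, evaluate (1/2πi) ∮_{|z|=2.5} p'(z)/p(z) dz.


The zeros of p are: (0 + 3i), (0 - 3i), -1, (-2 + 3i), (-2 - 3i).
Their magnitudes are: 3, 3, 1, 3.606, 3.606.
Zeros with |z| < R = 2.5: -1.
Count = 1.
By the argument principle, (1/2πi) ∮_{|z|=R} p'(z)/p(z) dz equals exactly this count.

Number of zeros inside |z| < 2.5: 1.


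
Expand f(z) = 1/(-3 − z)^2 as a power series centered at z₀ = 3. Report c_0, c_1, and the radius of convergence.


Let w = z − z₀, so z = z₀ + w.
Then -3 − z = -3 − (z₀ + w) = (-3 − z₀) − w = -6 − w.
f(z) = 1/(-6 − w)^2 = (1/(-6)^2) · (1 − w/(-6))^{−2}.
By the binomial series (1−u)^{−2} = Σ_{n≥0} C(n+1, 1) u^n for |u|<1, with u = w/(-6):
  c_n = C(n+1, 1) / (-6)^(n+2).
  c_0 = 1/(-6)^2 = 1/36.
  c_1 = 2/(-6)^3 = -1/108.
The series is valid for |w/d| < 1, i.e. |z − z₀| < |d|.
Radius of convergence: R = |-3 − z₀| = |-6| = 6 (distance from z₀ to the singularity z = -3).

c_0 = 1/36, c_1 = -1/108; R = 6.


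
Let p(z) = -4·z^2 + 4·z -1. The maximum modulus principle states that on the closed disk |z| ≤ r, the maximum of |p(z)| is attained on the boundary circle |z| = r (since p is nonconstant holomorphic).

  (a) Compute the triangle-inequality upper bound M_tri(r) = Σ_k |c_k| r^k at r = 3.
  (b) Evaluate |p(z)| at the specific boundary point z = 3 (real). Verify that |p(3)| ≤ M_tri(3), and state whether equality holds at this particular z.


Coefficients: c_0 = -1, c_1 = 4, c_2 = -4. Radius r = 3.
Part (a). Triangle bound: M_tri(r) = Σ_k |c_k| r^k
  = |-1|·3^0 + |4|·3^1 + |-4|·3^2
  = 1 + 12 + 36 = 49.
This bounds M(r) := max_{|z|=r} |p(z)| from above; equality holds iff all terms c_k z^k can be made to align in phase at a single z on |z|=r.
Part (b). At z = 3 (real, on the circle |z| = r):
  p(3) = (-1)·3^0 + (4)·3^1 + (-4)·3^2 = -25.
  |p(3)| = 25.
Check: |p(3)| = 25 ≤ 49 = M_tri(3). ✓ Equality does not hold at z = 3 (the coefficients have mixed signs, so the terms do not all align in phase there).

M_tri(3) = 49; |p(3)| = 25; equality at z=3: no.
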